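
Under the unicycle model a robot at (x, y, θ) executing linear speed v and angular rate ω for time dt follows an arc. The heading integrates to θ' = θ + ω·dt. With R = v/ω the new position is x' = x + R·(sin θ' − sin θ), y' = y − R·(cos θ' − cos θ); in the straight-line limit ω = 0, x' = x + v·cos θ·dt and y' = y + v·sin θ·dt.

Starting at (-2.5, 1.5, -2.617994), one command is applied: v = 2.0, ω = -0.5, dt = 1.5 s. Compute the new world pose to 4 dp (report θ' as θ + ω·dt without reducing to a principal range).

(-5.3979, 1.0662, -3.3680)

θ' = -2.6180 + -0.5·1.5 = -3.3680
R = v/ω = 2.0/-0.5 = -4.0000
x' = -2.5 + -4.0000·(sin -3.3680 − sin -2.6180) = -5.3979
y' = 1.5 − -4.0000·(cos -3.3680 − cos -2.6180) = 1.0662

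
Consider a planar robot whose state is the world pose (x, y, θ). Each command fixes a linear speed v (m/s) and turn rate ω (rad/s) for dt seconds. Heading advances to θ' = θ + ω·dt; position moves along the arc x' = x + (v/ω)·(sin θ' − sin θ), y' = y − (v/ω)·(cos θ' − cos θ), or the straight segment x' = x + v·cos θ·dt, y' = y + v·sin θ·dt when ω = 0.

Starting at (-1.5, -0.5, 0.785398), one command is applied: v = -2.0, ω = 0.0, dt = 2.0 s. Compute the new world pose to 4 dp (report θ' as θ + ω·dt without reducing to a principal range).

(-4.3284, -3.3284, 0.7854)

θ' = 0.7854 + 0.0·2.0 = 0.7854
ω = 0 → straight: x' = -1.5 + -2.0·cos(0.7854)·2.0 = -4.3284
y' = -0.5 + -2.0·sin(0.7854)·2.0 = -3.3284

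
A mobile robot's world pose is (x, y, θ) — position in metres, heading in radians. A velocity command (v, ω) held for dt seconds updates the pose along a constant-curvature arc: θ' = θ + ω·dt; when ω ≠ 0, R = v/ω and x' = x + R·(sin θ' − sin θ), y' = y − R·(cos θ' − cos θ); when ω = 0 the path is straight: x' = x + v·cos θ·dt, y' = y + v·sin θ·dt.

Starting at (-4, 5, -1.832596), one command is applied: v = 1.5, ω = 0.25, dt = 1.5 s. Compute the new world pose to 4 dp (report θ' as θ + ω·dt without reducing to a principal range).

θ' = -1.8326 + 0.25·1.5 = -1.4576
R = v/ω = 1.5/0.25 = 6.0000
x' = -4 + 6.0000·(sin -1.4576 − sin -1.8326) = -4.1660
y' = 5 − 6.0000·(cos -1.4576 − cos -1.8326) = 2.7693

(-4.1660, 2.7693, -1.4576)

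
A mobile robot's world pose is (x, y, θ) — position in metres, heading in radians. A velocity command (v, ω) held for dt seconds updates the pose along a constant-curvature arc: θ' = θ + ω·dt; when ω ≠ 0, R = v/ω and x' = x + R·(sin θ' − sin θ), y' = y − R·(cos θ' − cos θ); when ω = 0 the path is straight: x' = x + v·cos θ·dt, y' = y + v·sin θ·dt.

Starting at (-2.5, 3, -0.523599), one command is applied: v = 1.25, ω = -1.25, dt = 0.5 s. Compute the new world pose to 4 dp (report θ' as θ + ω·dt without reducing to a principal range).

(-2.0878, 2.5437, -1.1486)

θ' = -0.5236 + -1.25·0.5 = -1.1486
R = v/ω = 1.25/-1.25 = -1.0000
x' = -2.5 + -1.0000·(sin -1.1486 − sin -0.5236) = -2.0878
y' = 3 − -1.0000·(cos -1.1486 − cos -0.5236) = 2.5437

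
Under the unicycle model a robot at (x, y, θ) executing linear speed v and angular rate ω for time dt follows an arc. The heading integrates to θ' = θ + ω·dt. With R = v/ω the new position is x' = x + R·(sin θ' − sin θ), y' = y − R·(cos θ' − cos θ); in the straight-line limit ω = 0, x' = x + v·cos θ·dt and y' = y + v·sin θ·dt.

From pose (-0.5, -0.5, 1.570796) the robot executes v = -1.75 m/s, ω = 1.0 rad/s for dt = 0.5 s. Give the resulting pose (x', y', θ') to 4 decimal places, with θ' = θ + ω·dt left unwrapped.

θ' = 1.5708 + 1.0·0.5 = 2.0708
R = v/ω = -1.75/1.0 = -1.7500
x' = -0.5 + -1.7500·(sin 2.0708 − sin 1.5708) = -0.2858
y' = -0.5 − -1.7500·(cos 2.0708 − cos 1.5708) = -1.3390

(-0.2858, -1.3390, 2.0708)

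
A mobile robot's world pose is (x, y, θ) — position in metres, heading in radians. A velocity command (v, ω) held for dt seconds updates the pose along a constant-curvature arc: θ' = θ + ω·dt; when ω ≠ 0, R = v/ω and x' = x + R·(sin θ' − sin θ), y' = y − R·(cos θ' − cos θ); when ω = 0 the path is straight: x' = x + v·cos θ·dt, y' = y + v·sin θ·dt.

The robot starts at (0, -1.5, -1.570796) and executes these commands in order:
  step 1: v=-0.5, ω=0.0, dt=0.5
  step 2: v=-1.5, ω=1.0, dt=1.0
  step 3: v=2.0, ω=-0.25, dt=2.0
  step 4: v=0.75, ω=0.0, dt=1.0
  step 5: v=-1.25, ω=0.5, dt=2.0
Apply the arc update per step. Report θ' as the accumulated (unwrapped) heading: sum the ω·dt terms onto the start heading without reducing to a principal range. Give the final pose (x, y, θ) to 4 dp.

step 1: θ'=-1.5708 (straight) → pose (0.0000, -1.2500, -1.5708)
step 2: θ'=-0.5708 (R=-1.5000) → pose (-0.6895, 0.0122, -0.5708)
step 3: θ'=-1.0708 (R=-8.0000) → pose (2.0087, -2.8842, -1.0708)
step 4: θ'=-1.0708 (straight) → pose (2.3683, -3.5423, -1.0708)
step 5: θ'=-0.0708 (R=-2.5000) → pose (0.3512, -2.2472, -0.0708)

(0.3512, -2.2472, -0.0708)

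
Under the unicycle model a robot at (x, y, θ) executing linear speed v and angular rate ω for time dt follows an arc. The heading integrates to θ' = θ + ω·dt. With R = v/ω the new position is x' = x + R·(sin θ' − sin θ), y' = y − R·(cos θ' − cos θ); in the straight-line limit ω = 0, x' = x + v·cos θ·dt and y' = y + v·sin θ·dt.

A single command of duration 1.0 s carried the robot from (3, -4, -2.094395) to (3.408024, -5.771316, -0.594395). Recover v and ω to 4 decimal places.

Δθ = -0.594395 − -2.094395 = 1.500000
ω = Δθ/dt = 1.500000/1.0 = 1.5000
R = −Δy/(cos θ' − cos θ) = 1.3333
v = R·ω = 1.3333·1.5000 = 2.0000

v = 2.0000, ω = 1.5000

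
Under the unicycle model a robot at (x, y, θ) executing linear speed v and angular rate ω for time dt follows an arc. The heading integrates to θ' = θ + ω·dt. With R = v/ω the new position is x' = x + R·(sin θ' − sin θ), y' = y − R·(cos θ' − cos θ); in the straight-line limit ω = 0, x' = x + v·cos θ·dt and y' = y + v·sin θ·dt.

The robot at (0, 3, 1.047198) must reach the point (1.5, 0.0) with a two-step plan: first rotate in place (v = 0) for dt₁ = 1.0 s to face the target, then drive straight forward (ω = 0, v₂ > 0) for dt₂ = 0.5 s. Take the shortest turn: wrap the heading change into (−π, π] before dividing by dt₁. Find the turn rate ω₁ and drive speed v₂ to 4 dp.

ω₁ = -2.1543, v₂ = 6.7082

heading to target = atan2(0−3, 1.5−0) = -1.1071
Δθ = wrap(-1.1071 − 1.0472) = -2.1543; ω₁ = Δθ/dt₁ = -2.1543
distance = √((1.5−0)² + (0−3)²) = 3.3541; v₂ = distance/dt₂ = 6.7082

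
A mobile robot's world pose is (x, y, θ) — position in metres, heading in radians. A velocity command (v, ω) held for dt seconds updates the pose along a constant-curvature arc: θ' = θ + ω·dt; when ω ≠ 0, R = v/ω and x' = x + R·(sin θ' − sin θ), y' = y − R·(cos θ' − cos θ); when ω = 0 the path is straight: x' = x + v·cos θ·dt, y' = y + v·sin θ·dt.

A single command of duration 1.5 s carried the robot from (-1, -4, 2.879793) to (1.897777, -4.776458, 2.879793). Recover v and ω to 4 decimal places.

Δθ = 2.879793 − 2.879793 = 0.000000
ω = Δθ/dt = 0.000000/1.5 = 0.0000
ω = 0 → v = (Δx·cos θ + Δy·sin θ)/dt = -2.0000

v = -2.0000, ω = 0.0000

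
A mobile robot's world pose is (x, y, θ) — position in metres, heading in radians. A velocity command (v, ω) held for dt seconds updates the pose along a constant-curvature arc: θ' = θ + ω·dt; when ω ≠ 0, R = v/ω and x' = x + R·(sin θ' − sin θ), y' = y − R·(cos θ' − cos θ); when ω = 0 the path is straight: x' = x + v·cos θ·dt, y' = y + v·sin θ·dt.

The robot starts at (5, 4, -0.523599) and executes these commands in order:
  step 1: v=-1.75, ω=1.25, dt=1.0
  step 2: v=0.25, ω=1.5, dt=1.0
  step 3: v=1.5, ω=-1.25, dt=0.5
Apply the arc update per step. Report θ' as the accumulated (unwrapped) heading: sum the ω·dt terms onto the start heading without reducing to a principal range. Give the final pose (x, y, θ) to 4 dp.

(3.1433, 4.7552, 1.6014)

step 1: θ'=0.7264 (R=-1.4000) → pose (3.3701, 3.8342, 0.7264)
step 2: θ'=2.2264 (R=0.1667) → pose (3.3916, 4.0604, 2.2264)
step 3: θ'=1.6014 (R=-1.2000) → pose (3.1433, 4.7552, 1.6014)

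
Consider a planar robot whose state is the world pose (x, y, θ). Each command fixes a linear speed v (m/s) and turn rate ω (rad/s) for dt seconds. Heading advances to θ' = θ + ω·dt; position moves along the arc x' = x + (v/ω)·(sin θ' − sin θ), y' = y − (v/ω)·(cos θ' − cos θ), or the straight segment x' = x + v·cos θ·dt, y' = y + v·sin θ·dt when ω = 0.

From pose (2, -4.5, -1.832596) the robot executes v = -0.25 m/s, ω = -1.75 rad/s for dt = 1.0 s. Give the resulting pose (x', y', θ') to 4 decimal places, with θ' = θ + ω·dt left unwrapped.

θ' = -1.8326 + -1.75·1.0 = -3.5826
R = v/ω = -0.25/-1.75 = 0.1429
x' = 2 + 0.1429·(sin -3.5826 − sin -1.8326) = 2.1990
y' = -4.5 − 0.1429·(cos -3.5826 − cos -1.8326) = -4.4078

(2.1990, -4.4078, -3.5826)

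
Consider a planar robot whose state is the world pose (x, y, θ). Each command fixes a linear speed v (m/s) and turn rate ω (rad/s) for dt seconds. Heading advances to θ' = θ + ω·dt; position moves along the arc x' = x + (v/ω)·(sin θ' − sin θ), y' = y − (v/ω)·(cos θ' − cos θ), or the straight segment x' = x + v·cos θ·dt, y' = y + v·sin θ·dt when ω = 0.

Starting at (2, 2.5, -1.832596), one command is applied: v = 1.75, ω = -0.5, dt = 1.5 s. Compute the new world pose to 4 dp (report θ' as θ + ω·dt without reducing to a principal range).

θ' = -1.8326 + -0.5·1.5 = -2.5826
R = v/ω = 1.75/-0.5 = -3.5000
x' = 2 + -3.5000·(sin -2.5826 − sin -1.8326) = 0.4754
y' = 2.5 − -3.5000·(cos -2.5826 − cos -1.8326) = 0.4386

(0.4754, 0.4386, -2.5826)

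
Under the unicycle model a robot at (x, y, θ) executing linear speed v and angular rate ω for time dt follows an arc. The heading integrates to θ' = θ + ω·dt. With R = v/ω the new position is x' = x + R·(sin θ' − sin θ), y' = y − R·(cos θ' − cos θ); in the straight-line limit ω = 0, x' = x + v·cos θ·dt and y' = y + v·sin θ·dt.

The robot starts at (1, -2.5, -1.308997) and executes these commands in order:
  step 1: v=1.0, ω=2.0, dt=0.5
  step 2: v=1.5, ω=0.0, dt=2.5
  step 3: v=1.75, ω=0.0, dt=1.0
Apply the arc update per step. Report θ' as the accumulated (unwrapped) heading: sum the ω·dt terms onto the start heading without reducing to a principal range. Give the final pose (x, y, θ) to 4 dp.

step 1: θ'=-0.3090 (R=0.5000) → pose (1.3309, -2.8469, -0.3090)
step 2: θ'=-0.3090 (straight) → pose (4.9033, -3.9873, -0.3090)
step 3: θ'=-0.3090 (straight) → pose (6.5704, -4.5195, -0.3090)

(6.5704, -4.5195, -0.3090)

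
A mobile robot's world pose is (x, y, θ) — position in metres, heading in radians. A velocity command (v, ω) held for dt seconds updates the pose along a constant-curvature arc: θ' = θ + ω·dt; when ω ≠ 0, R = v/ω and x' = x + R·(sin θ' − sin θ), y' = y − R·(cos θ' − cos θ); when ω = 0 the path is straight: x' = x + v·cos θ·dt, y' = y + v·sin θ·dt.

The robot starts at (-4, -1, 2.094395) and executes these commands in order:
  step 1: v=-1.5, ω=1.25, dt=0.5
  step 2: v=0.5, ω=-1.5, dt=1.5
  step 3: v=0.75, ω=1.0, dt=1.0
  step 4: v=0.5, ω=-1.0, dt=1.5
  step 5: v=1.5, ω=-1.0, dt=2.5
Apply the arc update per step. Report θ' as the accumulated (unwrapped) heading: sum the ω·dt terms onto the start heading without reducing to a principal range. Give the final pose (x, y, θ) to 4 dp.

(-1.7324, -2.5791, -2.5306)

step 1: θ'=2.7194 (R=-1.2000) → pose (-3.4525, -1.4946, 2.7194)
step 2: θ'=0.4694 (R=-0.3333) → pose (-3.4667, -0.8933, 0.4694)
step 3: θ'=1.4694 (R=0.7500) → pose (-3.0598, -0.3003, 1.4694)
step 4: θ'=-0.0306 (R=-0.5000) → pose (-2.5471, 0.1488, -0.0306)
step 5: θ'=-2.5306 (R=-1.5000) → pose (-1.7324, -2.5791, -2.5306)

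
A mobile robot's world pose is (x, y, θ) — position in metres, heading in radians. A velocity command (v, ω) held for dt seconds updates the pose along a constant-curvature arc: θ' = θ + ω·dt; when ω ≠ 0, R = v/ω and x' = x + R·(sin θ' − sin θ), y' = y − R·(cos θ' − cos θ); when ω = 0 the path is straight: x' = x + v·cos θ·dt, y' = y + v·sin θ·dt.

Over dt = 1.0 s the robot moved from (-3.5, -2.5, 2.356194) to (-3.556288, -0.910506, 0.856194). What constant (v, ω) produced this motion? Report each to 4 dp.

Δθ = 0.856194 − 2.356194 = -1.500000
ω = Δθ/dt = -1.500000/1.0 = -1.5000
R = −Δy/(cos θ' − cos θ) = -1.1667
v = R·ω = -1.1667·-1.5000 = 1.7500

v = 1.7500, ω = -1.5000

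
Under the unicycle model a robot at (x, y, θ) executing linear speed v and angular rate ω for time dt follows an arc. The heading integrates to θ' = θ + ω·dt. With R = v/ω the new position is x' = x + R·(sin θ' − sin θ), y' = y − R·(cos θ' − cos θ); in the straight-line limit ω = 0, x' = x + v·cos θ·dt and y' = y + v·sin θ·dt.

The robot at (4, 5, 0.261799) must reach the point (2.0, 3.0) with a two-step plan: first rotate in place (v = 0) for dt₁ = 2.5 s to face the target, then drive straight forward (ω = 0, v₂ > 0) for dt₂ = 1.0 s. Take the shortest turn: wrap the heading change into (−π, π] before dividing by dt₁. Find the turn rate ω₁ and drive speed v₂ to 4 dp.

heading to target = atan2(3−5, 2−4) = -2.3562
Δθ = wrap(-2.3562 − 0.2618) = -2.6180; ω₁ = Δθ/dt₁ = -1.0472
distance = √((2−4)² + (3−5)²) = 2.8284; v₂ = distance/dt₂ = 2.8284

ω₁ = -1.0472, v₂ = 2.8284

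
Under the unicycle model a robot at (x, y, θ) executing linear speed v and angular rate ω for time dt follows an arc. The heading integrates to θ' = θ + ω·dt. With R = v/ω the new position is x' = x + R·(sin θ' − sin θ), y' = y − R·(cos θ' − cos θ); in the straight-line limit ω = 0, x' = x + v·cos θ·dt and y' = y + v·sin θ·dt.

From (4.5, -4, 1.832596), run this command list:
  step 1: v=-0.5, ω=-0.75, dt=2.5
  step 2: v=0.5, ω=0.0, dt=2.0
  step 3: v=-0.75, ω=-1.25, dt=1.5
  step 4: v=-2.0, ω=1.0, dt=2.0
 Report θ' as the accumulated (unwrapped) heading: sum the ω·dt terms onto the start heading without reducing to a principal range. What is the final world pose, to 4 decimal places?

(2.2419, -1.4051, 0.0826)

step 1: θ'=-0.0424 (R=0.6667) → pose (3.8278, -4.8386, -0.0424)
step 2: θ'=-0.0424 (straight) → pose (4.8269, -4.8810, -0.0424)
step 3: θ'=-1.9174 (R=0.6000) → pose (4.2880, -4.0777, -1.9174)
step 4: θ'=0.0826 (R=-2.0000) → pose (2.2419, -1.4051, 0.0826)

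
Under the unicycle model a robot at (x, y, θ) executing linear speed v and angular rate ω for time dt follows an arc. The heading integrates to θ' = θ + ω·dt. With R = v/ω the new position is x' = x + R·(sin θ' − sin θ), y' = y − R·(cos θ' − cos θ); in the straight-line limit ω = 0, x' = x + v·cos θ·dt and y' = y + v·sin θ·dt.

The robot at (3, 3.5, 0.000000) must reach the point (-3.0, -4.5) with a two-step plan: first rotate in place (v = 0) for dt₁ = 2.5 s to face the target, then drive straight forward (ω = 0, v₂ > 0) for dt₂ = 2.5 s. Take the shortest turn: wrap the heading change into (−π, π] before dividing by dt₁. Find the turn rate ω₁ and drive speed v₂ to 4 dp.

ω₁ = -0.8857, v₂ = 4.0000

heading to target = atan2(-4.5−3.5, -3−3) = -2.2143
Δθ = wrap(-2.2143 − 0.0000) = -2.2143; ω₁ = Δθ/dt₁ = -0.8857
distance = √((-3−3)² + (-4.5−3.5)²) = 10.0000; v₂ = distance/dt₂ = 4.0000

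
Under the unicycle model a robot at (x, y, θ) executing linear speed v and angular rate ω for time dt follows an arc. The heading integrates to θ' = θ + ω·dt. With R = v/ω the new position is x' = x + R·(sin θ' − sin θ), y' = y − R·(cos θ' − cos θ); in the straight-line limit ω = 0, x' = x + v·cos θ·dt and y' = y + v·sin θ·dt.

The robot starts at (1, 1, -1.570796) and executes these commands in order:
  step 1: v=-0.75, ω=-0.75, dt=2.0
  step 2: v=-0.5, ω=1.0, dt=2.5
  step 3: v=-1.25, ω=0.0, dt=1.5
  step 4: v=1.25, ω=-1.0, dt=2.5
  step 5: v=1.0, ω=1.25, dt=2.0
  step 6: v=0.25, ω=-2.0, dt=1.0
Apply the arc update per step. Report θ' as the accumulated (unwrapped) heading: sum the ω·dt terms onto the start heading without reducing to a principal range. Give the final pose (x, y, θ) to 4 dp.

step 1: θ'=-3.0708 (R=1.0000) → pose (1.9293, 1.9975, -3.0708)
step 2: θ'=-0.5708 (R=-0.5000) → pose (2.1640, 2.9170, -0.5708)
step 3: θ'=-0.5708 (straight) → pose (0.5863, 3.9300, -0.5708)
step 4: θ'=-3.0708 (R=-1.2500) → pose (-0.0007, 1.6313, -3.0708)
step 5: θ'=-0.5708 (R=0.8000) → pose (-0.3763, 0.1602, -0.5708)
step 6: θ'=-2.5708 (R=-0.1250) → pose (-0.3763, -0.0502, -2.5708)

(-0.3763, -0.0502, -2.5708)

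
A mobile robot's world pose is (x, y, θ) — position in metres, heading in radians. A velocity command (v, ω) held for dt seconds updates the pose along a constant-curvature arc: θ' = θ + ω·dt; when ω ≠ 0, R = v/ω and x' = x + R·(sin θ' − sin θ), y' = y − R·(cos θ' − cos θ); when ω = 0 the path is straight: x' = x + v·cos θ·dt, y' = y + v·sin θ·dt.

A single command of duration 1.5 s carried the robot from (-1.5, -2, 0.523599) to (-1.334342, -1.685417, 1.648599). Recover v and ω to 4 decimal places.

Δθ = 1.648599 − 0.523599 = 1.125000
ω = Δθ/dt = 1.125000/1.5 = 0.7500
R = −Δy/(cos θ' − cos θ) = 0.3333
v = R·ω = 0.3333·0.7500 = 0.2500

v = 0.2500, ω = 0.7500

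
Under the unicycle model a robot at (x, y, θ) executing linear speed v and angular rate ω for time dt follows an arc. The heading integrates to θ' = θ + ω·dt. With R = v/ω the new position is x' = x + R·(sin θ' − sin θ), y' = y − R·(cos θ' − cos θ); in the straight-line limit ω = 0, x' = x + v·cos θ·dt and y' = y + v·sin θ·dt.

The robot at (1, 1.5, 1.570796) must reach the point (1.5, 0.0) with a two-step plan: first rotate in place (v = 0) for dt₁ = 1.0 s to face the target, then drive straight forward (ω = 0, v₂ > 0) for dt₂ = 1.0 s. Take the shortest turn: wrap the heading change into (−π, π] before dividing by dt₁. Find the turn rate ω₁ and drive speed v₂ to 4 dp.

ω₁ = -2.8198, v₂ = 1.5811

heading to target = atan2(0−1.5, 1.5−1) = -1.2490
Δθ = wrap(-1.2490 − 1.5708) = -2.8198; ω₁ = Δθ/dt₁ = -2.8198
distance = √((1.5−1)² + (0−1.5)²) = 1.5811; v₂ = distance/dt₂ = 1.5811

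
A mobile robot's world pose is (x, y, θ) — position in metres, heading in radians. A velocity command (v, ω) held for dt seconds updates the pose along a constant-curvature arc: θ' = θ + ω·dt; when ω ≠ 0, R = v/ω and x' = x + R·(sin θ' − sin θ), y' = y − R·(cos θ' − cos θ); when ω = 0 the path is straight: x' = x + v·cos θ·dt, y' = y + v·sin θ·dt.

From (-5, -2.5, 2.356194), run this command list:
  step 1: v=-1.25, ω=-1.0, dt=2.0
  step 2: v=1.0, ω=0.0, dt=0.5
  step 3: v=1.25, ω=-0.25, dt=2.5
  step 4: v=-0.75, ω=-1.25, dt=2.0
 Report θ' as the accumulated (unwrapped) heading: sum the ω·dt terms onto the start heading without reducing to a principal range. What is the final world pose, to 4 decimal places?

(-1.9671, -3.1095, -2.7688)

step 1: θ'=0.3562 (R=1.2500) → pose (-5.4480, -4.5554, 0.3562)
step 2: θ'=0.3562 (straight) → pose (-4.9794, -4.3811, 0.3562)
step 3: θ'=-0.2688 (R=-5.0000) → pose (-1.9079, -4.2468, -0.2688)
step 4: θ'=-2.7688 (R=0.6000) → pose (-1.9671, -3.1095, -2.7688)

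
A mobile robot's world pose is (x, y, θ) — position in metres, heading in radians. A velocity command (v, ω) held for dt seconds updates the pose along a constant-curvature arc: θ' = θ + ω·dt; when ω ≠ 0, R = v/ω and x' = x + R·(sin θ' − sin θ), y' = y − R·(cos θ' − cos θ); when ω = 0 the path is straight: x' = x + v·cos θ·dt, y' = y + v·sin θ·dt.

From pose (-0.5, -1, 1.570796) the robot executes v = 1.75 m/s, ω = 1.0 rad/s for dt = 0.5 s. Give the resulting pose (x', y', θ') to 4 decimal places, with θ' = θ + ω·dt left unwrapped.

θ' = 1.5708 + 1.0·0.5 = 2.0708
R = v/ω = 1.75/1.0 = 1.7500
x' = -0.5 + 1.7500·(sin 2.0708 − sin 1.5708) = -0.7142
y' = -1 − 1.7500·(cos 2.0708 − cos 1.5708) = -0.1610

(-0.7142, -0.1610, 2.0708)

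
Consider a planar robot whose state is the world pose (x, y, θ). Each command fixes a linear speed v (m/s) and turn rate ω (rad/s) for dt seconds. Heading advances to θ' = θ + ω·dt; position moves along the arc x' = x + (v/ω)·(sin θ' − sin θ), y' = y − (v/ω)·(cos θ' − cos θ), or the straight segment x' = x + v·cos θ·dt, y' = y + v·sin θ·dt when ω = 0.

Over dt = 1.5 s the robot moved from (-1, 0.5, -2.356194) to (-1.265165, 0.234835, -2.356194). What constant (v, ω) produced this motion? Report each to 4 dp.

Δθ = -2.356194 − -2.356194 = 0.000000
ω = Δθ/dt = 0.000000/1.5 = 0.0000
ω = 0 → v = (Δx·cos θ + Δy·sin θ)/dt = 0.2500

v = 0.2500, ω = 0.0000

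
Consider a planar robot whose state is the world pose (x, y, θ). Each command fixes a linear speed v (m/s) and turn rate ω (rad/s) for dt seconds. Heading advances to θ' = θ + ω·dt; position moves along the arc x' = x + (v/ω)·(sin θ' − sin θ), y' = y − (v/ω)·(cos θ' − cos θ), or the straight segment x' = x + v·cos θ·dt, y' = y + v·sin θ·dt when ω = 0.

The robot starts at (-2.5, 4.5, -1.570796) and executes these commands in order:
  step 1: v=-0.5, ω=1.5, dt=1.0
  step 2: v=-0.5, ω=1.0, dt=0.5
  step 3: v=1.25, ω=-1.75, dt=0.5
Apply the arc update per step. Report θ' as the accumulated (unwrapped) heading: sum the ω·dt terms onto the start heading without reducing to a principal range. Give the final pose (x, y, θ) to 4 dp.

step 1: θ'=-0.0708 (R=-0.3333) → pose (-2.8098, 4.8325, -0.0708)
step 2: θ'=0.4292 (R=-0.5000) → pose (-3.0532, 4.7884, 0.4292)
step 3: θ'=-0.4458 (R=-0.7143) → pose (-2.4480, 4.7834, -0.4458)

(-2.4480, 4.7834, -0.4458)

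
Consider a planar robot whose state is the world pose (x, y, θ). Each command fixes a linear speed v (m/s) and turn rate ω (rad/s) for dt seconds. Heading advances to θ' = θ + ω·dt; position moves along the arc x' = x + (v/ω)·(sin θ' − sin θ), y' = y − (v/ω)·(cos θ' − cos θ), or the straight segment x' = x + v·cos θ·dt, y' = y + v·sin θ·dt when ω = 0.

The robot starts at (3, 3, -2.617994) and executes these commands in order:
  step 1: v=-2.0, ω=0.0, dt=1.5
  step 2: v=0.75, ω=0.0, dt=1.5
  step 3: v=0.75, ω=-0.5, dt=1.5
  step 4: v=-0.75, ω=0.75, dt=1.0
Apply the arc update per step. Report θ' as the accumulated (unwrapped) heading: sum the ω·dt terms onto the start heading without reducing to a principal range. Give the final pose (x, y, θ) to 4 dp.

(4.2616, 3.8833, -2.6180)

step 1: θ'=-2.6180 (straight) → pose (5.5981, 4.5000, -2.6180)
step 2: θ'=-2.6180 (straight) → pose (4.6238, 3.9375, -2.6180)
step 3: θ'=-3.3680 (R=-1.5000) → pose (3.5371, 3.7748, -3.3680)
step 4: θ'=-2.6180 (R=-1.0000) → pose (4.2616, 3.8833, -2.6180)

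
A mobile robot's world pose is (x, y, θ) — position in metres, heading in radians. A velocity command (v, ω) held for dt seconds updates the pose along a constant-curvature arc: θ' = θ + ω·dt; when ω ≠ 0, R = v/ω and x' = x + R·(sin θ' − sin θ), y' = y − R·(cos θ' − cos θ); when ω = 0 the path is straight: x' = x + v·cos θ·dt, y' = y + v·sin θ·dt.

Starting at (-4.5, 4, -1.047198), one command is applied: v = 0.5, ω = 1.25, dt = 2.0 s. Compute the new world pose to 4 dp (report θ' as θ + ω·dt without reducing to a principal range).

(-3.7564, 4.1529, 1.4528)

θ' = -1.0472 + 1.25·2.0 = 1.4528
R = v/ω = 0.5/1.25 = 0.4000
x' = -4.5 + 0.4000·(sin 1.4528 − sin -1.0472) = -3.7564
y' = 4 − 0.4000·(cos 1.4528 − cos -1.0472) = 4.1529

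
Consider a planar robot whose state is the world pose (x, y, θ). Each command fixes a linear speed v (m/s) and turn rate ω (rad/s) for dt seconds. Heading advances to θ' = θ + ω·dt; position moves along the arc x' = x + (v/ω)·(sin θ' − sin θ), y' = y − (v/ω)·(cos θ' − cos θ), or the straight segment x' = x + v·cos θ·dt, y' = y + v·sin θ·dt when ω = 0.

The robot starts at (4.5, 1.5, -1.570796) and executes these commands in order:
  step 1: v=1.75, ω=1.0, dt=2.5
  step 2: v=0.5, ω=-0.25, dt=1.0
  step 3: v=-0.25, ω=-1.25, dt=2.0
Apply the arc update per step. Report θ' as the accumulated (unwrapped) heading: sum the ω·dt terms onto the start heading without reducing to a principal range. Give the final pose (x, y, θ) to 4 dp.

(7.6785, 1.0170, -1.8208)

step 1: θ'=0.9292 (R=1.7500) → pose (7.6520, 0.4527, 0.9292)
step 2: θ'=0.6792 (R=-2.0000) → pose (7.9979, 0.8119, 0.6792)
step 3: θ'=-1.8208 (R=0.2000) → pose (7.6785, 1.0170, -1.8208)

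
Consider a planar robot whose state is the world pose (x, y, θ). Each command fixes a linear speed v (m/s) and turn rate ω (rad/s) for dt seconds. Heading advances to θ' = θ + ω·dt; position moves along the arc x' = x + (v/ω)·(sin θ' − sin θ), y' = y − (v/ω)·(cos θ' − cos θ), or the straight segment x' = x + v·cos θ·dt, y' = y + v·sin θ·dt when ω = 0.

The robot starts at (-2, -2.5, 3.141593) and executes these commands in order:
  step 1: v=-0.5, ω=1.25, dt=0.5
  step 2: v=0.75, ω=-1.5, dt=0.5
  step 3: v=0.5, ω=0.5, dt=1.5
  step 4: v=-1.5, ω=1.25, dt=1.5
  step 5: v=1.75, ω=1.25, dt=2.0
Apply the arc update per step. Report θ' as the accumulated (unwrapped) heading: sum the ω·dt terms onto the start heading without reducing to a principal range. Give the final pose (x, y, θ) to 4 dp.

step 1: θ'=3.7666 (R=-0.4000) → pose (-1.7660, -2.4244, 3.7666)
step 2: θ'=3.0166 (R=-0.5000) → pose (-2.1208, -2.5150, 3.0166)
step 3: θ'=3.7666 (R=1.0000) → pose (-2.8306, -2.6962, 3.7666)
step 4: θ'=5.6416 (R=-1.2000) → pose (-2.8146, -0.7617, 5.6416)
step 5: θ'=8.1416 (R=1.4000) → pose (-0.6342, 0.7570, 8.1416)

(-0.6342, 0.7570, 8.1416)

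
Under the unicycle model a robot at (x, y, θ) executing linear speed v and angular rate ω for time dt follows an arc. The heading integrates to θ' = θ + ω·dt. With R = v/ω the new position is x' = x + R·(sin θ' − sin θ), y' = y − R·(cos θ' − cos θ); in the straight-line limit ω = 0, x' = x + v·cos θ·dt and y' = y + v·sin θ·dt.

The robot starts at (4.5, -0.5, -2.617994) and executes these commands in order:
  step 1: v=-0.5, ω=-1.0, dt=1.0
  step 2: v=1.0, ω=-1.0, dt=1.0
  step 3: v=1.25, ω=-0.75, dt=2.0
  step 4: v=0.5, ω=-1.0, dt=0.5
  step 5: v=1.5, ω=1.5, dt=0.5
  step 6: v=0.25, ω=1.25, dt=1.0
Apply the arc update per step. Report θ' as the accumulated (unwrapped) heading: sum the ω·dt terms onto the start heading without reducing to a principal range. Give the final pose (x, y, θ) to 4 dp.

step 1: θ'=-3.6180 (R=0.5000) → pose (4.9793, -0.4887, -3.6180)
step 2: θ'=-4.6180 (R=-1.0000) → pose (4.4423, 0.3057, -4.6180)
step 3: θ'=-6.1180 (R=-1.6667) → pose (5.8275, 2.1068, -6.1180)
step 4: θ'=-6.6180 (R=-0.5000) → pose (6.0740, 2.0858, -6.6180)
step 5: θ'=-5.8680 (R=1.0000) → pose (6.8060, 2.1153, -5.8680)
step 6: θ'=-4.6180 (R=0.2000) → pose (6.9244, 2.3171, -4.6180)

(6.9244, 2.3171, -4.6180)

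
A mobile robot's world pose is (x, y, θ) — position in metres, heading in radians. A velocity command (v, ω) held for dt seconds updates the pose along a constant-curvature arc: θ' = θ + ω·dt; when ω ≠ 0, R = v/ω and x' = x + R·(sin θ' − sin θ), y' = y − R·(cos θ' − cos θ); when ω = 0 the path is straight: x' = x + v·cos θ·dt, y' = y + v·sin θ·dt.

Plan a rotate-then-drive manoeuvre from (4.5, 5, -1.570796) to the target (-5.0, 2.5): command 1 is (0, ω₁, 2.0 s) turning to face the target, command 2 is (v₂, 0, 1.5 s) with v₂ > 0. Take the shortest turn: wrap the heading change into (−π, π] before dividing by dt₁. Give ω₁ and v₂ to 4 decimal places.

heading to target = atan2(2.5−5, -5−4.5) = -2.8843
Δθ = wrap(-2.8843 − -1.5708) = -1.3135; ω₁ = Δθ/dt₁ = -0.6567
distance = √((-5−4.5)² + (2.5−5)²) = 9.8234; v₂ = distance/dt₂ = 6.5490

ω₁ = -0.6567, v₂ = 6.5490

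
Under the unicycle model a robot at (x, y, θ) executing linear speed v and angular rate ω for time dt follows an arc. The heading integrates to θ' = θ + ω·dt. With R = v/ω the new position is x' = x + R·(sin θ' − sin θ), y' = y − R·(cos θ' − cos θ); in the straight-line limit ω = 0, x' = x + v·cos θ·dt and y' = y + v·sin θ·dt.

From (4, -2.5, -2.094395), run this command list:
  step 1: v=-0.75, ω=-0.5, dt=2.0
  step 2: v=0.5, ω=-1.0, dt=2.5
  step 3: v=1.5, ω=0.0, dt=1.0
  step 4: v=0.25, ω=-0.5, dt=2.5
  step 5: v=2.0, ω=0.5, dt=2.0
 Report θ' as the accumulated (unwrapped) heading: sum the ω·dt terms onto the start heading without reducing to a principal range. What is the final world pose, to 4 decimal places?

step 1: θ'=-3.0944 (R=1.5000) → pose (5.2283, -1.7517, -3.0944)
step 2: θ'=-5.5944 (R=-0.5000) → pose (4.8869, -0.8662, -5.5944)
step 3: θ'=-5.5944 (straight) → pose (6.0449, 0.0872, -5.5944)
step 4: θ'=-6.8444 (R=-0.5000) → pose (6.6288, 0.1245, -6.8444)
step 5: θ'=-5.8444 (R=4.0000) → pose (10.4570, -0.1101, -5.8444)

(10.4570, -0.1101, -5.8444)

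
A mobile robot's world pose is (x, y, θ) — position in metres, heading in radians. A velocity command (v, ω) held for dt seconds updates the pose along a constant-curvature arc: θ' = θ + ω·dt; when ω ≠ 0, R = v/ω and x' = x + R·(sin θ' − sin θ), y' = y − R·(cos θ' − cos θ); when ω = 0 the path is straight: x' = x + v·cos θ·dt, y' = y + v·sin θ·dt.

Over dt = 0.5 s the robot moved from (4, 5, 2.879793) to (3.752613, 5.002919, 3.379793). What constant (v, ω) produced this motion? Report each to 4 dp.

Δθ = 3.379793 − 2.879793 = 0.500000
ω = Δθ/dt = 0.500000/0.5 = 1.0000
R = Δx/(sin θ' − sin θ) = 0.5000
v = R·ω = 0.5000·1.0000 = 0.5000

v = 0.5000, ω = 1.0000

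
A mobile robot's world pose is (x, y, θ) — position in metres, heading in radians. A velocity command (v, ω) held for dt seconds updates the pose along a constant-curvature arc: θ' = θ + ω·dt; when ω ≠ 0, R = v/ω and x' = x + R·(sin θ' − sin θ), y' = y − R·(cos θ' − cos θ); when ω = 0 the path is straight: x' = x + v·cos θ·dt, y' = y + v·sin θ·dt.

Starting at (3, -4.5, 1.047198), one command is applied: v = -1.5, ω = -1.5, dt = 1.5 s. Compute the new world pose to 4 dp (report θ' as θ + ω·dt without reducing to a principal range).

θ' = 1.0472 + -1.5·1.5 = -1.2028
R = v/ω = -1.5/-1.5 = 1.0000
x' = 3 + 1.0000·(sin -1.2028 − sin 1.0472) = 1.2009
y' = -4.5 − 1.0000·(cos -1.2028 − cos 1.0472) = -4.3597

(1.2009, -4.3597, -1.2028)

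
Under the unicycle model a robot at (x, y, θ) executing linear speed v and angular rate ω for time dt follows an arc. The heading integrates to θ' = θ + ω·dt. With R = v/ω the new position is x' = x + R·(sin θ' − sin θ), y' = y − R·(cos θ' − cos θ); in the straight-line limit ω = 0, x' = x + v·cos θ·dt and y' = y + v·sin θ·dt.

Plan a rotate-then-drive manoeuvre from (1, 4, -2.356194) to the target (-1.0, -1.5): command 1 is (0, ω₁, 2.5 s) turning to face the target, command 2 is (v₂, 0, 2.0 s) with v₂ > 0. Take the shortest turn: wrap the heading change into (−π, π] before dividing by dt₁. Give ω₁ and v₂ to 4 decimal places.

ω₁ = 0.1747, v₂ = 2.9262

heading to target = atan2(-1.5−4, -1−1) = -1.9196
Δθ = wrap(-1.9196 − -2.3562) = 0.4366; ω₁ = Δθ/dt₁ = 0.1747
distance = √((-1−1)² + (-1.5−4)²) = 5.8523; v₂ = distance/dt₂ = 2.9262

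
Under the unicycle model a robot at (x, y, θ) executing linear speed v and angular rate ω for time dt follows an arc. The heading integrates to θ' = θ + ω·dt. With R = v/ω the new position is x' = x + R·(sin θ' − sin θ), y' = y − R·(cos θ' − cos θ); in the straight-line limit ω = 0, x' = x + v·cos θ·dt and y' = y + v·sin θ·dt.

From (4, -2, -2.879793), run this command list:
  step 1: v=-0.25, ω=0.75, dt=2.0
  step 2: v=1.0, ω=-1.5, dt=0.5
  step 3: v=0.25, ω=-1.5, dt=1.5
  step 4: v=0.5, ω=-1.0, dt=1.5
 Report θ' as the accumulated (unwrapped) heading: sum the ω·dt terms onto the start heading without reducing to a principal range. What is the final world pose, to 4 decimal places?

step 1: θ'=-1.3798 (R=-0.3333) → pose (4.2410, -1.6147, -1.3798)
step 2: θ'=-2.1298 (R=-0.6667) → pose (4.1516, -2.0949, -2.1298)
step 3: θ'=-4.3798 (R=-0.1667) → pose (3.8528, -2.0609, -4.3798)
step 4: θ'=-5.8798 (R=-0.5000) → pose (4.1291, -1.4378, -5.8798)

(4.1291, -1.4378, -5.8798)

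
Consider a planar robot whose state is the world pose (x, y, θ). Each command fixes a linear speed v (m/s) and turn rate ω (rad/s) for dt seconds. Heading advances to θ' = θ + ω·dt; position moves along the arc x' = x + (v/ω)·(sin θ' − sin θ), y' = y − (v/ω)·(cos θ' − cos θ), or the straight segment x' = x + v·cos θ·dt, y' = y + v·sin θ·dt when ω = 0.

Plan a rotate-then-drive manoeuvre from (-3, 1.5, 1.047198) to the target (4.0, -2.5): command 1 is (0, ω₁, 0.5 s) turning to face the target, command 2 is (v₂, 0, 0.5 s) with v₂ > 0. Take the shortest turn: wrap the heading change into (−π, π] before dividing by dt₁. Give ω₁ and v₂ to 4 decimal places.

heading to target = atan2(-2.5−1.5, 4−-3) = -0.5191
Δθ = wrap(-0.5191 − 1.0472) = -1.5663; ω₁ = Δθ/dt₁ = -3.1327
distance = √((4−-3)² + (-2.5−1.5)²) = 8.0623; v₂ = distance/dt₂ = 16.1245

ω₁ = -3.1327, v₂ = 16.1245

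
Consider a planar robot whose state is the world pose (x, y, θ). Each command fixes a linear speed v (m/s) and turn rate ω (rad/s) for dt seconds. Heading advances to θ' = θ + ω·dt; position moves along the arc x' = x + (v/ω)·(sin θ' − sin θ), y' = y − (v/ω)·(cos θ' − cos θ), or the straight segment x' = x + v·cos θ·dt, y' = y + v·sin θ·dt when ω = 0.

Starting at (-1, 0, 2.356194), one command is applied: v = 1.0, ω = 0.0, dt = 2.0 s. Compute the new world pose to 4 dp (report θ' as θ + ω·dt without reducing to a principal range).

θ' = 2.3562 + 0.0·2.0 = 2.3562
ω = 0 → straight: x' = -1 + 1.0·cos(2.3562)·2.0 = -2.4142
y' = 0 + 1.0·sin(2.3562)·2.0 = 1.4142

(-2.4142, 1.4142, 2.3562)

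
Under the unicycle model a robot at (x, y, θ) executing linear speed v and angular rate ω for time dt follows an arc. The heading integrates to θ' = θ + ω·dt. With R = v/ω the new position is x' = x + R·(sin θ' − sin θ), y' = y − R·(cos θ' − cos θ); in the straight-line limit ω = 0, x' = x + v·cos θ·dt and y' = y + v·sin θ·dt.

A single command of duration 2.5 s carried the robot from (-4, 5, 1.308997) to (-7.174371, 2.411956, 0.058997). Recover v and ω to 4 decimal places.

v = -1.7500, ω = -0.5000

Δθ = 0.058997 − 1.308997 = -1.250000
ω = Δθ/dt = -1.250000/2.5 = -0.5000
R = Δx/(sin θ' − sin θ) = 3.5000
v = R·ω = 3.5000·-0.5000 = -1.7500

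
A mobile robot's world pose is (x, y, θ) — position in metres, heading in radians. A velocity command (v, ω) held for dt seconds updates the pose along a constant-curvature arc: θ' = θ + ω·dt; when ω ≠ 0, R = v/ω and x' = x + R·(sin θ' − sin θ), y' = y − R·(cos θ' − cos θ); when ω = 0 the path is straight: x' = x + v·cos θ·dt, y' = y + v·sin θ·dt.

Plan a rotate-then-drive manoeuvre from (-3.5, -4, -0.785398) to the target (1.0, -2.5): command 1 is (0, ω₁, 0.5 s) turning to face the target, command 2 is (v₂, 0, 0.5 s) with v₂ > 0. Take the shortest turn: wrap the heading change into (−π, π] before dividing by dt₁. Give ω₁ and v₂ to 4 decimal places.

ω₁ = 2.2143, v₂ = 9.4868

heading to target = atan2(-2.5−-4, 1−-3.5) = 0.3218
Δθ = wrap(0.3218 − -0.7854) = 1.1071; ω₁ = Δθ/dt₁ = 2.2143
distance = √((1−-3.5)² + (-2.5−-4)²) = 4.7434; v₂ = distance/dt₂ = 9.4868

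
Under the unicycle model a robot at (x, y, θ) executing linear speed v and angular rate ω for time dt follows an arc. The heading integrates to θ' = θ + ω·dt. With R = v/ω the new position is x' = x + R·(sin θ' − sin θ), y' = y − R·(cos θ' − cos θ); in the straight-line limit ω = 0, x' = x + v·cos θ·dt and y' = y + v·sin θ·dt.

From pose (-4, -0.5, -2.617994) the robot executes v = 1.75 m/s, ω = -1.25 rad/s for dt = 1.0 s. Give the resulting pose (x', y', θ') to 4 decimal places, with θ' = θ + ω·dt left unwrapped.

(-5.6299, -0.3342, -3.8680)

θ' = -2.6180 + -1.25·1.0 = -3.8680
R = v/ω = 1.75/-1.25 = -1.4000
x' = -4 + -1.4000·(sin -3.8680 − sin -2.6180) = -5.6299
y' = -0.5 − -1.4000·(cos -3.8680 − cos -2.6180) = -0.3342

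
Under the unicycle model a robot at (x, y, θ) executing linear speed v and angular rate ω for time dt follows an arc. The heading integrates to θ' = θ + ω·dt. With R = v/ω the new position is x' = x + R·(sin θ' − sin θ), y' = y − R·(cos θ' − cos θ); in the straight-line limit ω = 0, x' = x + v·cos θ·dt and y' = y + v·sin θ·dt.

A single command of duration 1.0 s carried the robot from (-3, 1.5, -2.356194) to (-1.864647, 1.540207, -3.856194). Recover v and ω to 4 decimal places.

Δθ = -3.856194 − -2.356194 = -1.500000
ω = Δθ/dt = -1.500000/1.0 = -1.5000
R = Δx/(sin θ' − sin θ) = 0.8333
v = R·ω = 0.8333·-1.5000 = -1.2500

v = -1.2500, ω = -1.5000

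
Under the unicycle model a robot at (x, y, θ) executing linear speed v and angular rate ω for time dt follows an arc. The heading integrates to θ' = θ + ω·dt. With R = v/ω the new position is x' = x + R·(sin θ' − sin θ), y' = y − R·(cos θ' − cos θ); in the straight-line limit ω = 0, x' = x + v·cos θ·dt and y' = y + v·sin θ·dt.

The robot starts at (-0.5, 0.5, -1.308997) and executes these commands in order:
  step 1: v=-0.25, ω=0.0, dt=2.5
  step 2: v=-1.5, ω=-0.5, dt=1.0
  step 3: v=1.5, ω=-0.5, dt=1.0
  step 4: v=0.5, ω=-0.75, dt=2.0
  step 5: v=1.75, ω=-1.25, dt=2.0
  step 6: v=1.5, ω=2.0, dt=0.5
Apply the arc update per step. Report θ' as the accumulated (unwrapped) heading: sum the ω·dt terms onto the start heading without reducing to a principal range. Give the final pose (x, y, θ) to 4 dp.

step 1: θ'=-1.3090 (straight) → pose (-0.6618, 1.1037, -1.3090)
step 2: θ'=-1.8090 (R=3.0000) → pose (-0.6793, 2.5880, -1.8090)
step 3: θ'=-2.3090 (R=-3.0000) → pose (-1.3755, 1.2770, -2.3090)
step 4: θ'=-3.8090 (R=-0.6667) → pose (-2.2813, 1.2020, -3.8090)
step 5: θ'=-6.3090 (R=-1.4000) → pose (-1.3786, 3.7012, -6.3090)
step 6: θ'=-5.3090 (R=0.7500) → pose (-0.7388, 4.0295, -5.3090)

(-0.7388, 4.0295, -5.3090)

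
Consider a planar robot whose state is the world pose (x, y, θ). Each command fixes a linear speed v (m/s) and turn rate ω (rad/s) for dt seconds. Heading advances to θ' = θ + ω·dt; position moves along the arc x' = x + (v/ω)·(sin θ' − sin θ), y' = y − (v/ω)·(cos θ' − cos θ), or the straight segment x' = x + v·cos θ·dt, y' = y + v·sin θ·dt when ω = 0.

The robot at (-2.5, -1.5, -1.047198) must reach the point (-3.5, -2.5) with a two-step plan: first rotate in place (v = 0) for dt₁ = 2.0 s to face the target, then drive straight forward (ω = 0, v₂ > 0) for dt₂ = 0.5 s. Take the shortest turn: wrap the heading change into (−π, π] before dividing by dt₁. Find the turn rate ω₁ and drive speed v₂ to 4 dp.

heading to target = atan2(-2.5−-1.5, -3.5−-2.5) = -2.3562
Δθ = wrap(-2.3562 − -1.0472) = -1.3090; ω₁ = Δθ/dt₁ = -0.6545
distance = √((-3.5−-2.5)² + (-2.5−-1.5)²) = 1.4142; v₂ = distance/dt₂ = 2.8284

ω₁ = -0.6545, v₂ = 2.8284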